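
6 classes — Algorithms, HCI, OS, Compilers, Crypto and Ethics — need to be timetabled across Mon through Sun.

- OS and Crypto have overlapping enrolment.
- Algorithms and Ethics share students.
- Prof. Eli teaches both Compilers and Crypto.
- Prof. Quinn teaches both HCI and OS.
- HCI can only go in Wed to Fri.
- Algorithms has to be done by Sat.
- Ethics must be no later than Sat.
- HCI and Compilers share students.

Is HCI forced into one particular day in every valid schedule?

HCI can be Wed (e.g. OS=Mon; Ethics=Tue; Crypto=Tue; Compilers=Mon; HCI=Wed; Algorithms=Mon) or Thu (e.g. HCI=Thu; Crypto=Tue; Algorithms=Mon; OS=Mon; Compilers=Mon; Ethics=Tue).

No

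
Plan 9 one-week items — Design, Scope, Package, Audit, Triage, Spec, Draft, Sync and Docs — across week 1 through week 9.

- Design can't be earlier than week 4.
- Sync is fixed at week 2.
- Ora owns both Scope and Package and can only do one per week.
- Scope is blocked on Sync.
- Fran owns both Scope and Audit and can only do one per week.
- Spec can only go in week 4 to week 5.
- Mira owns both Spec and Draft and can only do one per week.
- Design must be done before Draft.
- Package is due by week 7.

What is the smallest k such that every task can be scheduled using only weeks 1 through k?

5

The precedence chain requires at least 2 distinct weeks.
Propagating the time windows through the other constraints, Draft can't land before week 5, so the schedule must run through at least week 5.
5 works (last occupied week: week 5): for example Spec -> week 4; Audit -> week 1; Draft -> week 5; Docs -> week 1; Package -> week 1; Design -> week 4; Scope -> week 3; Triage -> week 1; Sync -> week 2.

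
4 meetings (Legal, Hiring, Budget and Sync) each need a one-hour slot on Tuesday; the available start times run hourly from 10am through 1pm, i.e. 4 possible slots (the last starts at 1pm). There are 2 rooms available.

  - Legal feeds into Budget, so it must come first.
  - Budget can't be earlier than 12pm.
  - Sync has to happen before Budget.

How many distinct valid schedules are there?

Splitting on Legal: it can be 10am (18), 11am (18), 12pm (11). Listing each branch's schedules as (Hiring, Budget, Sync):
Legal=10am: (10am,12pm,11am) (10am,1pm,11am) (10am,1pm,12pm) (11am,12pm,10am) (11am,12pm,11am) (11am,1pm,10am) (11am,1pm,11am) (11am,1pm,12pm) (12pm,12pm,10am) (12pm,12pm,11am) (12pm,1pm,10am) (12pm,1pm,11am) (12pm,1pm,12pm) (1pm,12pm,10am) (1pm,12pm,11am) (1pm,1pm,10am) (1pm,1pm,11am) (1pm,1pm,12pm) — 18.
Legal=11am: (10am,12pm,10am) (10am,12pm,11am) (10am,1pm,10am) (10am,1pm,11am) (10am,1pm,12pm) (11am,12pm,10am) (11am,1pm,10am) (11am,1pm,12pm) (12pm,12pm,10am) (12pm,12pm,11am) (12pm,1pm,10am) (12pm,1pm,11am) (12pm,1pm,12pm) (1pm,12pm,10am) (1pm,12pm,11am) (1pm,1pm,10am) (1pm,1pm,11am) (1pm,1pm,12pm) — 18.
Legal=12pm: (10am,1pm,10am) (10am,1pm,11am) (10am,1pm,12pm) (11am,1pm,10am) (11am,1pm,11am) (11am,1pm,12pm) (12pm,1pm,10am) (12pm,1pm,11am) (1pm,1pm,10am) (1pm,1pm,11am) (1pm,1pm,12pm) — 11.
Summing: 18 + 18 + 11 = 47.

47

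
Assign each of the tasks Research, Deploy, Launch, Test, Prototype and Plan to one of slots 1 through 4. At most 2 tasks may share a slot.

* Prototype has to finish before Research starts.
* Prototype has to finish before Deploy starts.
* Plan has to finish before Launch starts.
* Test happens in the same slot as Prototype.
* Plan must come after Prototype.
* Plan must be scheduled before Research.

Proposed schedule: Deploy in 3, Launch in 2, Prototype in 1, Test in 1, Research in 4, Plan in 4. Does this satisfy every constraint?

At most 2 tasks may share a slot — holds.
Plan has to finish before Launch starts — violated.
Test happens in the same slot as Prototype — holds.
Plan must come after Prototype — holds.
Plan must be scheduled before Research — violated.
Prototype has to finish before Research starts — holds.
Prototype has to finish before Deploy starts — holds.

No. Plan has to finish before Launch starts is not satisfied.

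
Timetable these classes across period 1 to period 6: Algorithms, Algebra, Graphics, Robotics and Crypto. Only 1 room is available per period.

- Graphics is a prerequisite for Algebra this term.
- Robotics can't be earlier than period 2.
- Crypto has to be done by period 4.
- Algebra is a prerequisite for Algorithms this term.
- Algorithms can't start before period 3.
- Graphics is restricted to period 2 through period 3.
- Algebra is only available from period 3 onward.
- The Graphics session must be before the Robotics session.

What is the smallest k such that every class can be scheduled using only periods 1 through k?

The precedence chain requires at least 3 distinct periods.
With at most 1 per period and 5 classes, at least 5 periods are needed.
Propagating the time windows through the other constraints, Algorithms can't land before period 4, so the schedule must run through at least period 4.
5 works (last occupied period: period 5): for example Robotics -> period 5; Graphics -> period 2; Algebra -> period 3; Algorithms -> period 4; Crypto -> period 1.

5 periods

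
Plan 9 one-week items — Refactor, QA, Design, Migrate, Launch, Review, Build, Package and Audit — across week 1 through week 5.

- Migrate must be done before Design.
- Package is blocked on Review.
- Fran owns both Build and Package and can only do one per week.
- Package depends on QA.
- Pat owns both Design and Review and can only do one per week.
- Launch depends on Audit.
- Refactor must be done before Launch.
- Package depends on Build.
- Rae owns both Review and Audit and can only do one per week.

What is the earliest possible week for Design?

Precedence pushes Design to at least week 2.
Design at week 2 is achievable: Audit in week 2; QA in week 1; Refactor in week 1; Migrate in week 1; Review in week 1; Launch in week 3; Design in week 2; Build in week 1; Package in week 2.

week 2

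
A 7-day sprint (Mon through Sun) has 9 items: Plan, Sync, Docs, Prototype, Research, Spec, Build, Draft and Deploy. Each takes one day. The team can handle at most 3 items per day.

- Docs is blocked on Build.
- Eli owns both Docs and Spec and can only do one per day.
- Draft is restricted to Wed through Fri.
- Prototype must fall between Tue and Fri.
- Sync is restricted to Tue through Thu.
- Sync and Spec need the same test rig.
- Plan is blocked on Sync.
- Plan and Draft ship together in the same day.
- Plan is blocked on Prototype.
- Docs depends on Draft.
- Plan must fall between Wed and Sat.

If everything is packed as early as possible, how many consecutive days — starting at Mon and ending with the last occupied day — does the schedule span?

4 days

The precedence chain requires at least 3 distinct days.
With at most 3 per day and 9 tasks, at least 3 days are needed.
Propagating the time windows through the other constraints, Docs can't land before Thu — that is day 4 counting from Mon — so the schedule must run through at least 4 days.
4 works (last occupied day: Thu): for example Docs in Thu, Build in Mon, Plan in Wed, Spec in Mon, Sync in Tue, Draft in Wed, Research in Mon, Deploy in Tue, Prototype in Tue.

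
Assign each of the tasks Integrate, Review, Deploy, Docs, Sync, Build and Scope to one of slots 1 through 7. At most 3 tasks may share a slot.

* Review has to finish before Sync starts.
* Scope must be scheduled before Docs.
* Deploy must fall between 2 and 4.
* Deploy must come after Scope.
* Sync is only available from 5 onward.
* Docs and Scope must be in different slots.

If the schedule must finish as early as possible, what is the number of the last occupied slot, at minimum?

The precedence chain requires at least 2 distinct slots.
With at most 3 per slot and 7 tasks, at least 3 slots are needed.
Sync can't be placed before 5, so the schedule must run through at least slot 5.
5 works (last occupied slot: 5): for example Deploy=2, Build=2, Scope=1, Integrate=1, Review=1, Docs=2, Sync=5.

5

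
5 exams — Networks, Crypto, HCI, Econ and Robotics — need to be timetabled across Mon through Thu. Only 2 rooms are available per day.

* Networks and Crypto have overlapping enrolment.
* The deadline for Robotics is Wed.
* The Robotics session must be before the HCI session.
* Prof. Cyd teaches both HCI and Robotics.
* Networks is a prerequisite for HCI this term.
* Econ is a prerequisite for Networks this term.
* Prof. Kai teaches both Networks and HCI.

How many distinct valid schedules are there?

29

Splitting on Networks: it can be Tue (13), Wed (16). Listing each branch's schedules as (Crypto, HCI, Econ, Robotics):
Networks=Tue: (Mon,Wed,Mon,Tue) (Mon,Thu,Mon,Tue) (Mon,Thu,Mon,Wed) (Wed,Wed,Mon,Mon) (Wed,Wed,Mon,Tue) (Wed,Thu,Mon,Mon) (Wed,Thu,Mon,Tue) (Wed,Thu,Mon,Wed) (Thu,Wed,Mon,Mon) (Thu,Wed,Mon,Tue) (Thu,Thu,Mon,Mon) (Thu,Thu,Mon,Tue) (Thu,Thu,Mon,Wed) — 13.
Networks=Wed: (Mon,Thu,Mon,Tue) (Mon,Thu,Mon,Wed) (Mon,Thu,Tue,Mon) (Mon,Thu,Tue,Tue) (Mon,Thu,Tue,Wed) (Tue,Thu,Mon,Mon) (Tue,Thu,Mon,Tue) (Tue,Thu,Mon,Wed) (Tue,Thu,Tue,Mon) (Tue,Thu,Tue,Wed) (Thu,Thu,Mon,Mon) (Thu,Thu,Mon,Tue) (Thu,Thu,Mon,Wed) (Thu,Thu,Tue,Mon) (Thu,Thu,Tue,Tue) (Thu,Thu,Tue,Wed) — 16.
Summing: 13 + 16 = 29.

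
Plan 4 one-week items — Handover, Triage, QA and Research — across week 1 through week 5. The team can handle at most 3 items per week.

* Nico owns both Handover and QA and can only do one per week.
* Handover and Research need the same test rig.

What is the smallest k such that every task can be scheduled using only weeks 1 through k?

With at most 3 per week and 4 tasks, at least 2 weeks are needed.
2 works (last occupied week: week 2): for example Handover=week 1; Research=week 2; QA=week 2; Triage=week 1.

2 weeks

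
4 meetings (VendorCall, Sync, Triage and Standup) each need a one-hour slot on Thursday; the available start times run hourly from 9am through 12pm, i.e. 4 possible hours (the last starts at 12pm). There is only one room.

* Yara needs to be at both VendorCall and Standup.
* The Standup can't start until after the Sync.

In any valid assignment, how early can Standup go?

10am

Precedence pushes Standup to at least 10am.
Standup at 10am is achievable: Sync=9am; Standup=10am; VendorCall=11am; Triage=12pm.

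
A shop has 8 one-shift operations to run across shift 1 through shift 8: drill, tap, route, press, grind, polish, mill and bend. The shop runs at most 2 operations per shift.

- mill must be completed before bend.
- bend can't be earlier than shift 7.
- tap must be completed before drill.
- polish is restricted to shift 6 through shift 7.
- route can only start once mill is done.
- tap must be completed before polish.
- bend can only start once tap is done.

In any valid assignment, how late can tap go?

Downstream work caps tap at shift 6.
tap at shift 6 is achievable: route in shift 2, mill in shift 1, polish in shift 7, tap in shift 6, press in shift 1, bend in shift 7, grind in shift 2, drill in shift 8.

shift 6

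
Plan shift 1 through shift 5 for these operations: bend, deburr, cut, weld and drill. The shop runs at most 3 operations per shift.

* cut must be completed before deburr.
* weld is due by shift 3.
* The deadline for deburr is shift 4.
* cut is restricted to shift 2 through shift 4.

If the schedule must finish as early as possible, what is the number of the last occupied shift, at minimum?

The precedence chain requires at least 2 distinct shifts.
With at most 3 per shift and 5 operations, at least 2 shifts are needed.
Propagating the time windows through the other constraints, deburr can't land before shift 3, so the schedule must run through at least shift 3.
3 works (last occupied shift: shift 3): for example deburr=shift 3; drill=shift 1; bend=shift 1; cut=shift 2; weld=shift 1.

shift 3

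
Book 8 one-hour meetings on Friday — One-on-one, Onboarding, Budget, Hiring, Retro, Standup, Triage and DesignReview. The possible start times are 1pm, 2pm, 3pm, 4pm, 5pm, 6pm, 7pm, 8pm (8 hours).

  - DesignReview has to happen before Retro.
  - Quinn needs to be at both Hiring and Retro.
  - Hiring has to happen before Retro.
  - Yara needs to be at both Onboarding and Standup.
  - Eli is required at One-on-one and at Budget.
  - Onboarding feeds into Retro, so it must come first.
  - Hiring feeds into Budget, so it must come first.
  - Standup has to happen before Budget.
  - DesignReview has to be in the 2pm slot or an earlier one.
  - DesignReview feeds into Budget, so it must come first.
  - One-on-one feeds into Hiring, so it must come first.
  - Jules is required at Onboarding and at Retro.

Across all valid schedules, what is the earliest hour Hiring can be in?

2pm

Precedence pushes Hiring to at least 2pm; downstream work caps Hiring at 7pm.
Hiring at 2pm is achievable: Standup=2pm; DesignReview=1pm; Retro=3pm; Onboarding=1pm; Triage=1pm; Hiring=2pm; One-on-one=1pm; Budget=3pm.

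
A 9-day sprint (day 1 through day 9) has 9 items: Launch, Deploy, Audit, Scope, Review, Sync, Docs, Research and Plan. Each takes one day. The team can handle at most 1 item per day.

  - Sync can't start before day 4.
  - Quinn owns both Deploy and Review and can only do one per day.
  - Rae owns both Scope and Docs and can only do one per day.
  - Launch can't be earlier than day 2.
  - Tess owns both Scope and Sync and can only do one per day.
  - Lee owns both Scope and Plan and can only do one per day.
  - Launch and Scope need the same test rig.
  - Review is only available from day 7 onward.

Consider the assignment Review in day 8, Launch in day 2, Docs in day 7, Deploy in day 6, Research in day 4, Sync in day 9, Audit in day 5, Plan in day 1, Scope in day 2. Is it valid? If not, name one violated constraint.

No — it violates: Launch and Scope need the same test rig

Quinn owns both Deploy and Review and can only do one per day — holds.
The team can handle at most 1 item per day — violated.
Launch can't be earlier than day 2 — holds.
Lee owns both Scope and Plan and can only do one per day — holds.
Launch and Scope need the same test rig — violated.
Sync can't start before day 4 — holds.
Tess owns both Scope and Sync and can only do one per day — holds.
Rae owns both Scope and Docs and can only do one per day — holds.
Review is only available from day 7 onward — holds.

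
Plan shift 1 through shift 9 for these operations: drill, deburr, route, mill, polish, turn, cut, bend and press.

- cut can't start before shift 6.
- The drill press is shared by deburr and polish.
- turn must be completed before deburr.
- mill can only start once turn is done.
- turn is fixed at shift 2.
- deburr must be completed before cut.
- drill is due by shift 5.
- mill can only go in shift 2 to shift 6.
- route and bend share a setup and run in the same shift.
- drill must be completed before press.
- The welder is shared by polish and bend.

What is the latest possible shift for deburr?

shift 8

Precedence pushes deburr to at least shift 3; downstream work caps deburr at shift 8.
deburr at shift 8 is achievable: polish in shift 2, deburr in shift 8, cut in shift 9, press in shift 2, bend in shift 1, turn in shift 2, mill in shift 3, route in shift 1, drill in shift 1.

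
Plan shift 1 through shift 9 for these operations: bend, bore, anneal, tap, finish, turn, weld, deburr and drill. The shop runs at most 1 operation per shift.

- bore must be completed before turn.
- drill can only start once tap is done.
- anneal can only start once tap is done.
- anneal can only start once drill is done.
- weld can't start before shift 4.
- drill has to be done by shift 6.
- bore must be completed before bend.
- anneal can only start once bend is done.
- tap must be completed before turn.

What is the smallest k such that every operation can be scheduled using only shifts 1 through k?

The precedence chain requires at least 3 distinct shifts.
With at most 1 per shift and 9 operations, at least 9 shifts are needed.
weld can't be placed before shift 4, so the schedule must run through at least shift 4.
9 works (last occupied shift: shift 9): for example bore -> shift 3; tap -> shift 1; finish -> shift 8; anneal -> shift 6; deburr -> shift 9; drill -> shift 2; weld -> shift 4; bend -> shift 5; turn -> shift 7.

9 shifts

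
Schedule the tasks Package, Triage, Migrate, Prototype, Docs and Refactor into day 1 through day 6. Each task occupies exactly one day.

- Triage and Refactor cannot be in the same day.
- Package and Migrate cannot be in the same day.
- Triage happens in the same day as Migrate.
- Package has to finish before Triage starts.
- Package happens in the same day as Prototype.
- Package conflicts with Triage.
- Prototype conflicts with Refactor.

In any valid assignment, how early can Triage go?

Precedence pushes Triage to at least day 2.
Triage at day 2 is achievable: Migrate in day 2; Docs in day 1; Triage in day 2; Prototype in day 1; Package in day 1; Refactor in day 3.

day 2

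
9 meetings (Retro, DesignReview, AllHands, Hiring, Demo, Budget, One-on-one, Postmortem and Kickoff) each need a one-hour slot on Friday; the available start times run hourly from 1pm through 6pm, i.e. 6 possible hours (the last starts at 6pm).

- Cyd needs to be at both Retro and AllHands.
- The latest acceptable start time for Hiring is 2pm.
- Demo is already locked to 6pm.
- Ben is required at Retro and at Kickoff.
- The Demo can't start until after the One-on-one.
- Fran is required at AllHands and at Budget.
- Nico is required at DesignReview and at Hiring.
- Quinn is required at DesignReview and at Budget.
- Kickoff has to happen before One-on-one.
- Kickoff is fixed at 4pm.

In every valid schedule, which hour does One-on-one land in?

Kickoff is fixed at 4pm and must come before One-on-one, so One-on-one is at least 5pm.
Demo is fixed at 6pm and must come after One-on-one, so One-on-one is at most 5pm.
So One-on-one must be 5pm.

5pm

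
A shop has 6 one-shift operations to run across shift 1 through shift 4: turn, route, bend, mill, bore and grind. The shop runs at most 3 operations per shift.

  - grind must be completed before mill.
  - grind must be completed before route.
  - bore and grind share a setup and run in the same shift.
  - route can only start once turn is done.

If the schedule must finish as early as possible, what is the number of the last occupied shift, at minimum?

2

The precedence chain requires at least 2 distinct shifts.
With at most 3 per shift and 6 operations, at least 2 shifts are needed.
2 works (last occupied shift: shift 2): for example bend in shift 2, mill in shift 2, turn in shift 1, bore in shift 1, grind in shift 1, route in shift 2.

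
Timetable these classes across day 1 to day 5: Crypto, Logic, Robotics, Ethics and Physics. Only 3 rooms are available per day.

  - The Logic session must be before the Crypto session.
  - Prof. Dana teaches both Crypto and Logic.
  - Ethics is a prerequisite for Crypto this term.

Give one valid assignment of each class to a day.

Logic in day 1, Crypto in day 2, Robotics in day 1, Ethics in day 1, Physics in day 2

Checking: Ethics(day 1) before Crypto(day 2); Logic(day 1) before Crypto(day 2); Crypto(day 2) != Logic(day 1); max 3 per day (cap 3).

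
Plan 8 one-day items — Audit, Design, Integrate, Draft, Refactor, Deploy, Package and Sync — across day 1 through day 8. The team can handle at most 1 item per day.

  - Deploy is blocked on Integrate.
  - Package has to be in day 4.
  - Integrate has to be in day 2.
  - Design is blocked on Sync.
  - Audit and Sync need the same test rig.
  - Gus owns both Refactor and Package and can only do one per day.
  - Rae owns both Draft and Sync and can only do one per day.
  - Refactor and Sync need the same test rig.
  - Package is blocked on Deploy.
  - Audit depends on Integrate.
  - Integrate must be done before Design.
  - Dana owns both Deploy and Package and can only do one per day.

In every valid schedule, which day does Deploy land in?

day 3

Integrate is fixed at day 2 and must come before Deploy, so Deploy is at least day 3.
Package is fixed at day 4 and must come after Deploy, so Deploy is at most day 3.
So Deploy must be day 3.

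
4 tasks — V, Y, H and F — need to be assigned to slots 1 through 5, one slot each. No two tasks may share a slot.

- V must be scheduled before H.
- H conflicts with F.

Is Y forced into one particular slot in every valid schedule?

Y can be 1 (e.g. F in 4, V in 2, H in 3, Y in 1) or 2 (e.g. H=3; Y=2; F=4; V=1).

No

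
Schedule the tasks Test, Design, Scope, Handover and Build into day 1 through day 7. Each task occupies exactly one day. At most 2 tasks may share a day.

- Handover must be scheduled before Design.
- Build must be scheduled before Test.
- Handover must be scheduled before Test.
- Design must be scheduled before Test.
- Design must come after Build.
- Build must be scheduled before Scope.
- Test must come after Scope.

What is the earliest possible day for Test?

day 3

Precedence pushes Test to at least day 3.
Test at day 3 is achievable: Build=day 1, Test=day 3, Scope=day 2, Design=day 2, Handover=day 1.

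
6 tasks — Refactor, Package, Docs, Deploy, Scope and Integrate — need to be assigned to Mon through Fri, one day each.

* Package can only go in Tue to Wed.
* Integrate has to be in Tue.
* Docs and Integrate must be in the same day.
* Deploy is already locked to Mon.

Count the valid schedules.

50

Splitting on Refactor: it can be Mon (10), Tue (10), Wed (10), Thu (10), Fri (10). Listing each branch's schedules as (Package, Docs, Deploy, Scope, Integrate):
Refactor=Mon: (Tue,Tue,Mon,Mon,Tue) (Tue,Tue,Mon,Tue,Tue) (Tue,Tue,Mon,Wed,Tue) (Tue,Tue,Mon,Thu,Tue) (Tue,Tue,Mon,Fri,Tue) (Wed,Tue,Mon,Mon,Tue) (Wed,Tue,Mon,Tue,Tue) (Wed,Tue,Mon,Wed,Tue) (Wed,Tue,Mon,Thu,Tue) (Wed,Tue,Mon,Fri,Tue) — 10.
Refactor=Tue: (Tue,Tue,Mon,Mon,Tue) (Tue,Tue,Mon,Tue,Tue) (Tue,Tue,Mon,Wed,Tue) (Tue,Tue,Mon,Thu,Tue) (Tue,Tue,Mon,Fri,Tue) (Wed,Tue,Mon,Mon,Tue) (Wed,Tue,Mon,Tue,Tue) (Wed,Tue,Mon,Wed,Tue) (Wed,Tue,Mon,Thu,Tue) (Wed,Tue,Mon,Fri,Tue) — 10.
Refactor=Wed: (Tue,Tue,Mon,Mon,Tue) (Tue,Tue,Mon,Tue,Tue) (Tue,Tue,Mon,Wed,Tue) (Tue,Tue,Mon,Thu,Tue) (Tue,Tue,Mon,Fri,Tue) (Wed,Tue,Mon,Mon,Tue) (Wed,Tue,Mon,Tue,Tue) (Wed,Tue,Mon,Wed,Tue) (Wed,Tue,Mon,Thu,Tue) (Wed,Tue,Mon,Fri,Tue) — 10.
Refactor=Thu: (Tue,Tue,Mon,Mon,Tue) (Tue,Tue,Mon,Tue,Tue) (Tue,Tue,Mon,Wed,Tue) (Tue,Tue,Mon,Thu,Tue) (Tue,Tue,Mon,Fri,Tue) (Wed,Tue,Mon,Mon,Tue) (Wed,Tue,Mon,Tue,Tue) (Wed,Tue,Mon,Wed,Tue) (Wed,Tue,Mon,Thu,Tue) (Wed,Tue,Mon,Fri,Tue) — 10.
Refactor=Fri: (Tue,Tue,Mon,Mon,Tue) (Tue,Tue,Mon,Tue,Tue) (Tue,Tue,Mon,Wed,Tue) (Tue,Tue,Mon,Thu,Tue) (Tue,Tue,Mon,Fri,Tue) (Wed,Tue,Mon,Mon,Tue) (Wed,Tue,Mon,Tue,Tue) (Wed,Tue,Mon,Wed,Tue) (Wed,Tue,Mon,Thu,Tue) (Wed,Tue,Mon,Fri,Tue) — 10.
Summing: 10 + 10 + 10 + 10 + 10 = 50.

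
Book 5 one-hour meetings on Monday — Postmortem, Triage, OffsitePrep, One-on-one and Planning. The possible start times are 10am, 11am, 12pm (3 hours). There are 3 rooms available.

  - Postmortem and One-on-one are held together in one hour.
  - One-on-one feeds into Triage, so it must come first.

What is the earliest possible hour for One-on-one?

Downstream work caps One-on-one at 11am.
One-on-one at 10am is achievable: OffsitePrep in 10am; Triage in 11am; One-on-one in 10am; Postmortem in 10am; Planning in 11am.

10am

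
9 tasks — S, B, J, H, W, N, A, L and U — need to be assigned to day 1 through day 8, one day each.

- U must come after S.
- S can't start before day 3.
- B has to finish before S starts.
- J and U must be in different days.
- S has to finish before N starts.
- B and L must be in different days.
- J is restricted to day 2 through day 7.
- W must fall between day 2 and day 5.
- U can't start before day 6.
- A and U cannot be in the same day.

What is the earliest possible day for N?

day 4

Precedence pushes N to at least day 4.
N at day 4 is achievable: B -> day 1, U -> day 6, J -> day 2, H -> day 1, W -> day 2, N -> day 4, L -> day 2, A -> day 1, S -> day 3.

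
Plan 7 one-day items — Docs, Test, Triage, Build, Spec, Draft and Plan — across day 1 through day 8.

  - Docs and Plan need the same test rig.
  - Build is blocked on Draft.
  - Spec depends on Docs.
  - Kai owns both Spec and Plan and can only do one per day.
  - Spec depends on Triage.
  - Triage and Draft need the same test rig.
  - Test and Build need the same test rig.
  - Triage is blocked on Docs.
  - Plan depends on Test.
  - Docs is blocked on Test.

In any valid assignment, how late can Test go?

Downstream work caps Test at day 5.
Test at day 5 is achievable: Test in day 5; Draft in day 1; Docs in day 6; Build in day 2; Plan in day 7; Triage in day 7; Spec in day 8.

day 5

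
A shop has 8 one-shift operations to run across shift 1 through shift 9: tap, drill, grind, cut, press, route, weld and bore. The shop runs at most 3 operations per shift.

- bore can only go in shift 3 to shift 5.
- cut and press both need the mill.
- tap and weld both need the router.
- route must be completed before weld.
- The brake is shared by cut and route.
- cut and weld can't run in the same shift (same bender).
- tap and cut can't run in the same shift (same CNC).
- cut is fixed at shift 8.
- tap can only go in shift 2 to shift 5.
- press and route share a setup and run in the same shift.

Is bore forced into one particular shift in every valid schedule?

bore can be shift 3 (e.g. route in shift 1; tap in shift 2; press in shift 1; drill in shift 1; cut in shift 8; bore in shift 3; grind in shift 2; weld in shift 3) or shift 4 (e.g. drill -> shift 1, press -> shift 1, cut -> shift 8, tap -> shift 2, bore -> shift 4, weld -> shift 3, route -> shift 1, grind -> shift 2).

No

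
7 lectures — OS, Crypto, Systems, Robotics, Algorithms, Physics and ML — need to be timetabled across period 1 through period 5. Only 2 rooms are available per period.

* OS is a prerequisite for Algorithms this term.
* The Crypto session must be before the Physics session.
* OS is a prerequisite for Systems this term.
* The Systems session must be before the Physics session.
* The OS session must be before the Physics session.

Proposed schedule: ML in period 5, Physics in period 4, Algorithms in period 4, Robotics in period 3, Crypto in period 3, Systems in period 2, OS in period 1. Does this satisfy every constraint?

Valid

The Crypto session must be before the Physics session — holds.
OS is a prerequisite for Systems this term — holds.
The Systems session must be before the Physics session — holds.
Only 2 rooms are available per period — holds.
OS is a prerequisite for Algorithms this term — holds.
The OS session must be before the Physics session — holds.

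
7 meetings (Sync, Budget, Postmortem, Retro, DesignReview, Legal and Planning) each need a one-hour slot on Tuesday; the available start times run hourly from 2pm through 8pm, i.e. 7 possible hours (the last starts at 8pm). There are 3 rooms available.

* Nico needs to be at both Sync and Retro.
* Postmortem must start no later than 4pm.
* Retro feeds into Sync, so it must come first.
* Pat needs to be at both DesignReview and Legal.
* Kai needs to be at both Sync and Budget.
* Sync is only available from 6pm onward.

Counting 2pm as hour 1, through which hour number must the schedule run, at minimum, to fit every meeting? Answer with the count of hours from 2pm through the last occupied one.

5 hours

The precedence chain requires at least 2 distinct hours.
With at most 3 per hour and 7 meetings, at least 3 hours are needed.
Sync can't be placed before 6pm — that is hour 5 counting from 2pm — so the schedule must run through at least 5 hours.
5 works (last occupied hour: 6pm): for example Retro=2pm, Budget=2pm, Legal=4pm, Sync=6pm, Postmortem=2pm, Planning=3pm, DesignReview=3pm.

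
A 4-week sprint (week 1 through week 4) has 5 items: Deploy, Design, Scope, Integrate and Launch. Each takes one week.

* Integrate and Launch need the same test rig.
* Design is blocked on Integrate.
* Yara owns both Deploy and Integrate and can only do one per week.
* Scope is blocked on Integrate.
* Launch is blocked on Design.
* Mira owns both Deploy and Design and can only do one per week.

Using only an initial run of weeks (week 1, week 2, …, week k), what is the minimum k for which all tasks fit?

3

The precedence chain requires at least 3 distinct weeks.
3 works (last occupied week: week 3): for example Design in week 2, Integrate in week 1, Launch in week 3, Scope in week 2, Deploy in week 3.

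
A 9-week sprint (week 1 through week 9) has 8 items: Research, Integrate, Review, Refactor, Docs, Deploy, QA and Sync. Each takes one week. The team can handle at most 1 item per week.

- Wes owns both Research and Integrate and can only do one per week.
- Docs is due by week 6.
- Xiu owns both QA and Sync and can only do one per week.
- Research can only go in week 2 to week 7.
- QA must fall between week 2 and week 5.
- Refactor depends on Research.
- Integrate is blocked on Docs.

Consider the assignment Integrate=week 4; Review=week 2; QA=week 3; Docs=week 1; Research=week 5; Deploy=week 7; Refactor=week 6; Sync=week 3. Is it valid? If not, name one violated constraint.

Invalid. Xiu owns both QA and Sync and can only do one per week.

The team can handle at most 1 item per week — violated.
QA must fall between week 2 and week 5 — holds.
Refactor depends on Research — holds.
Wes owns both Research and Integrate and can only do one per week — holds.
Docs is due by week 6 — holds.
Research can only go in week 2 to week 7 — holds.
Integrate is blocked on Docs — holds.
Xiu owns both QA and Sync and can only do one per week — violated.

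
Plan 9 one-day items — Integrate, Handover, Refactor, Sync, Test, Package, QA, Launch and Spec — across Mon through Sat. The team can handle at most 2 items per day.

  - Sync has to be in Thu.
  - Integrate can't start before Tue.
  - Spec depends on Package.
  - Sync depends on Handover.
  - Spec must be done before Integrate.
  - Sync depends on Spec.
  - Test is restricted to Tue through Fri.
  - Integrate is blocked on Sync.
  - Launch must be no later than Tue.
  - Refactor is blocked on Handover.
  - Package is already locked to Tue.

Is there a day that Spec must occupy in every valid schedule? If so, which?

Wed

Package is fixed at Tue and must come before Spec, so Spec is at least Wed.
Sync is fixed at Thu and must come after Spec, so Spec is at most Wed.
So Spec must be Wed.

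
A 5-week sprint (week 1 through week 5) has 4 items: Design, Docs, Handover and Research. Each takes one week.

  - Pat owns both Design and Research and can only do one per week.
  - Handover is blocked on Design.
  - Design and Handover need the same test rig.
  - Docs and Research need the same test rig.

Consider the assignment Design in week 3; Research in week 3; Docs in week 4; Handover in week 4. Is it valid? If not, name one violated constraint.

Docs and Research need the same test rig — holds.
Design and Handover need the same test rig — holds.
Handover is blocked on Design — holds.
Pat owns both Design and Research and can only do one per week — violated.

No. Pat owns both Design and Research and can only do one per week is not satisfied.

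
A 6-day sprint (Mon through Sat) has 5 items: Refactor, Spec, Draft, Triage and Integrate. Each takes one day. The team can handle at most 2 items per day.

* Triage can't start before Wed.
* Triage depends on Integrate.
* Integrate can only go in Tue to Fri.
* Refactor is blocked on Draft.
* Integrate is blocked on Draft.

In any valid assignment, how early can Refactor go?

Tue

Precedence pushes Refactor to at least Tue.
Refactor at Tue is achievable: Draft -> Mon, Refactor -> Tue, Integrate -> Tue, Spec -> Mon, Triage -> Wed.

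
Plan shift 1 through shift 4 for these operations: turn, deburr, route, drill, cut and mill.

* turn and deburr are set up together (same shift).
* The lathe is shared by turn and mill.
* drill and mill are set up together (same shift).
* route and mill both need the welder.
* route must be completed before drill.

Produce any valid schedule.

route -> shift 1; deburr -> shift 1; cut -> shift 1; turn -> shift 1; mill -> shift 2; drill -> shift 2

Checking: route(shift 1) before drill(shift 2); route(shift 1) != mill(shift 2); turn(shift 1) != mill(shift 2); turn = deburr = shift 1; drill = mill = shift 2.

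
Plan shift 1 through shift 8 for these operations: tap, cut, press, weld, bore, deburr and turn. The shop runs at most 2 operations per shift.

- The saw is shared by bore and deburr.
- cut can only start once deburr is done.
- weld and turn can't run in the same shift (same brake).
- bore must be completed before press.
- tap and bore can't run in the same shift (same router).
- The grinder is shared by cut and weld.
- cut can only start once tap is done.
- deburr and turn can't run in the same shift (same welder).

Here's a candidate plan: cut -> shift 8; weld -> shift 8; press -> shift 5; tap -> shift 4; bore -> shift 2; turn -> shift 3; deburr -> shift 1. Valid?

The shop runs at most 2 operations per shift — holds.
cut can only start once deburr is done — holds.
bore must be completed before press — holds.
The grinder is shared by cut and weld — violated.
deburr and turn can't run in the same shift (same welder) — holds.
tap and bore can't run in the same shift (same router) — holds.
weld and turn can't run in the same shift (same brake) — holds.
The saw is shared by bore and deburr — holds.
cut can only start once tap is done — holds.

No — it violates: The grinder is shared by cut and weld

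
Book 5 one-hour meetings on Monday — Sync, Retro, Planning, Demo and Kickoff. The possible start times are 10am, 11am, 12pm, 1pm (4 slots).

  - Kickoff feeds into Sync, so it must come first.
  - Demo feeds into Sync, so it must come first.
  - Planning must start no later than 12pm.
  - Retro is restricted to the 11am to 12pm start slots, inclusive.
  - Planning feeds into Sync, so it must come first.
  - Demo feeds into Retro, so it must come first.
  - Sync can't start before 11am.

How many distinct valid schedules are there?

41

Splitting on Sync: it can be 11am (2), 12pm (12), 1pm (27). Listing each branch's schedules as (Retro, Planning, Demo, Kickoff):
Sync=11am: (11am,10am,10am,10am) (12pm,10am,10am,10am) — 2.
Sync=12pm: (11am,10am,10am,10am) (11am,10am,10am,11am) (11am,11am,10am,10am) (11am,11am,10am,11am) (12pm,10am,10am,10am) (12pm,10am,10am,11am) (12pm,10am,11am,10am) (12pm,10am,11am,11am) (12pm,11am,10am,10am) (12pm,11am,10am,11am) (12pm,11am,11am,10am) (12pm,11am,11am,11am) — 12.
Sync=1pm: (11am,10am,10am,10am) (11am,10am,10am,11am) (11am,10am,10am,12pm) (11am,11am,10am,10am) (11am,11am,10am,11am) (11am,11am,10am,12pm) (11am,12pm,10am,10am) (11am,12pm,10am,11am) (11am,12pm,10am,12pm) (12pm,10am,10am,10am) (12pm,10am,10am,11am) (12pm,10am,10am,12pm) (12pm,10am,11am,10am) (12pm,10am,11am,11am) (12pm,10am,11am,12pm) (12pm,11am,10am,10am) (12pm,11am,10am,11am) (12pm,11am,10am,12pm) (12pm,11am,11am,10am) (12pm,11am,11am,11am) (12pm,11am,11am,12pm) (12pm,12pm,10am,10am) (12pm,12pm,10am,11am) (12pm,12pm,10am,12pm) (12pm,12pm,11am,10am) (12pm,12pm,11am,11am) (12pm,12pm,11am,12pm) — 27.
Summing: 2 + 12 + 27 = 41.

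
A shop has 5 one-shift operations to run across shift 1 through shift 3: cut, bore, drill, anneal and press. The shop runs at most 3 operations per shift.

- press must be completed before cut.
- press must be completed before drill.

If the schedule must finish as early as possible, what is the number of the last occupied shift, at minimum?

The precedence chain requires at least 2 distinct shifts.
With at most 3 per shift and 5 operations, at least 2 shifts are needed.
2 works (last occupied shift: shift 2): for example bore in shift 1, anneal in shift 1, cut in shift 2, press in shift 1, drill in shift 2.

shift 2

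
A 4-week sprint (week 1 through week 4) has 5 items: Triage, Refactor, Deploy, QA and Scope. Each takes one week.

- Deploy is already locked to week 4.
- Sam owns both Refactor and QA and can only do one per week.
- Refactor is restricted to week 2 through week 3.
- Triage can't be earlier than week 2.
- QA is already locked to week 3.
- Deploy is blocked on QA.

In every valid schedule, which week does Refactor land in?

Refactor's window is week 2–week 3.
QA is fixed at week 3, and Refactor can't share a week with QA.
So Refactor must be week 2.

week 2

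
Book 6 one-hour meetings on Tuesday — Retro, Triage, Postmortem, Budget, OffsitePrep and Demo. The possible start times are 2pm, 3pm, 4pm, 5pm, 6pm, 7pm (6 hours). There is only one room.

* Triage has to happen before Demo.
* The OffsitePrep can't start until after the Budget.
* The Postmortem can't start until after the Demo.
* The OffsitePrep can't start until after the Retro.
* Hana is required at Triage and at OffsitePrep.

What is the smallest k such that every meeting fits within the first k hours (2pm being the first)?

6 hours

The precedence chain requires at least 3 distinct hours.
With at most 1 per hour and 6 meetings, at least 6 hours are needed.
6 works (last occupied hour: 7pm): for example Retro -> 2pm; OffsitePrep -> 4pm; Postmortem -> 7pm; Triage -> 5pm; Budget -> 3pm; Demo -> 6pm.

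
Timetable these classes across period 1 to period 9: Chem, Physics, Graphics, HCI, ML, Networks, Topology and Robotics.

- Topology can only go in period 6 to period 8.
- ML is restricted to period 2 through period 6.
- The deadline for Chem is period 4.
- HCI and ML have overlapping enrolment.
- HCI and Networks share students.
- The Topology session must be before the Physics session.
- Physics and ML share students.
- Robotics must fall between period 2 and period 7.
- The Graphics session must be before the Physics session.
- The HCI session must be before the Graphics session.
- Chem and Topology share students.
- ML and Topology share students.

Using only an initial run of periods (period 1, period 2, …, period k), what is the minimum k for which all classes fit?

7

The precedence chain requires at least 3 distinct periods.
Propagating the time windows through the other constraints, Physics can't land before period 7, so the schedule must run through at least period 7.
7 works (last occupied period: period 7): for example Chem -> period 1; Physics -> period 7; ML -> period 2; Networks -> period 2; Robotics -> period 2; Graphics -> period 2; HCI -> period 1; Topology -> period 6.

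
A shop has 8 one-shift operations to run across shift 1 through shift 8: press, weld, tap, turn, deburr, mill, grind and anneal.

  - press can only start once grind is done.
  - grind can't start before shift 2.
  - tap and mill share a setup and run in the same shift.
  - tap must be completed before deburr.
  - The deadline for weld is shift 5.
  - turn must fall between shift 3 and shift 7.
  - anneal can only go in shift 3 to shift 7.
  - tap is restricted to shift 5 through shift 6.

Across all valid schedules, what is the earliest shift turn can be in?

shift 3

Turn is available from shift 3; turn's own window allows nothing later than shift 7.
turn at shift 3 is achievable: deburr=shift 6, weld=shift 1, mill=shift 5, turn=shift 3, press=shift 3, grind=shift 2, tap=shift 5, anneal=shift 3.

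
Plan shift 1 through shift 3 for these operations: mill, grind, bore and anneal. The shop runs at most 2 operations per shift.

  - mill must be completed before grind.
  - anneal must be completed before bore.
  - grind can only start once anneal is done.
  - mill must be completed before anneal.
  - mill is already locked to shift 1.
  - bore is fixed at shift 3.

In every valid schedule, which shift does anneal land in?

shift 2

mill is fixed at shift 1 and must come before anneal, so anneal is at least shift 2.
bore is fixed at shift 3 and must come after anneal, so anneal is at most shift 2.
So anneal must be shift 2.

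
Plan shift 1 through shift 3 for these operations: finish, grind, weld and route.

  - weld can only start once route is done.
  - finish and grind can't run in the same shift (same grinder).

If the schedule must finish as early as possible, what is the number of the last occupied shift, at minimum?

The precedence chain requires at least 2 distinct shifts.
2 works (last occupied shift: shift 2): for example finish=shift 1, grind=shift 2, weld=shift 2, route=shift 1.

2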